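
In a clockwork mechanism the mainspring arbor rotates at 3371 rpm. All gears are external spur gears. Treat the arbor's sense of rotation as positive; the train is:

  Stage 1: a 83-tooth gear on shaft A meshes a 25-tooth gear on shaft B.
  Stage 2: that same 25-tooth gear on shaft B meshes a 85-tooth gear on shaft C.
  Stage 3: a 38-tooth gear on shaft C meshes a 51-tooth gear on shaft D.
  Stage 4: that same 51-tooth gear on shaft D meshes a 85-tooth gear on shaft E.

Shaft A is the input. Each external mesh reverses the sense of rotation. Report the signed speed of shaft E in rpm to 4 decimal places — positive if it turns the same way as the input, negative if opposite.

+1471.5756 rpm (same as input, |ω| = 1471.5756 rpm)

Stage 1 [83T→25T]: ω = 3371.0000×83/25 = 11191.7200 rpm, dir flips to −; running = −11191.7200
Stage 2 [25T→85T]: ω = 11191.7200×25/85 = 3291.6824 rpm, dir flips to +; running = +3291.6824
Stage 3 [38T→51T]: ω = 3291.6824×38/51 = 2452.6261 rpm, dir flips to −; running = −2452.6261
Stage 4 [51T→85T]: ω = 2452.6261×51/85 = 1471.5756 rpm, dir flips to +; running = +1471.5756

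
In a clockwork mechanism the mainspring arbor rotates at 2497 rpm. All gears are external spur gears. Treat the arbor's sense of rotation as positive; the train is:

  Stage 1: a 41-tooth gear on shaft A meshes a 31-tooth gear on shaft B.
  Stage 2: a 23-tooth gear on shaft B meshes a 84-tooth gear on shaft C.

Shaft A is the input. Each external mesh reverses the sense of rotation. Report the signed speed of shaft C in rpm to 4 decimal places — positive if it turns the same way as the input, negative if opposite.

+904.2515 rpm (same as input, |ω| = 904.2515 rpm)

Stage 1 [41T→31T]: ω = 2497.0000×41/31 = 3302.4839 rpm, dir flips to −; running = −3302.4839
Stage 2 [23T→84T]: ω = 3302.4839×23/84 = 904.2515 rpm, dir flips to +; running = +904.2515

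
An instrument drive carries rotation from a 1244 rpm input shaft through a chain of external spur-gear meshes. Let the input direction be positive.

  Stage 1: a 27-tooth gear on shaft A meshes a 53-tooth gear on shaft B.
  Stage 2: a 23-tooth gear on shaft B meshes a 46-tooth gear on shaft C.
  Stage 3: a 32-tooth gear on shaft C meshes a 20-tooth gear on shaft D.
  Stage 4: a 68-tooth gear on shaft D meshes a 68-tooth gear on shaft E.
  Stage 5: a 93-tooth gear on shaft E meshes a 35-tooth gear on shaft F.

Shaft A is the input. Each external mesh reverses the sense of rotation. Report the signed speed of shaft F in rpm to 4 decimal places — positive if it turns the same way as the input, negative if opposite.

-1347.1413 rpm (opposite to input, |ω| = 1347.1413 rpm)

Stage 1 [27T→53T]: ω = 1244.0000×27/53 = 633.7358 rpm, dir flips to −; running = −633.7358
Stage 2 [23T→46T]: ω = 633.7358×23/46 = 316.8679 rpm, dir flips to +; running = +316.8679
Stage 3 [32T→20T]: ω = 316.8679×32/20 = 506.9887 rpm, dir flips to −; running = −506.9887
Stage 4 [68T→68T]: ω = 506.9887×68/68 = 506.9887 rpm, dir flips to +; running = +506.9887
Stage 5 [93T→35T]: ω = 506.9887×93/35 = 1347.1413 rpm, dir flips to −; running = −1347.1413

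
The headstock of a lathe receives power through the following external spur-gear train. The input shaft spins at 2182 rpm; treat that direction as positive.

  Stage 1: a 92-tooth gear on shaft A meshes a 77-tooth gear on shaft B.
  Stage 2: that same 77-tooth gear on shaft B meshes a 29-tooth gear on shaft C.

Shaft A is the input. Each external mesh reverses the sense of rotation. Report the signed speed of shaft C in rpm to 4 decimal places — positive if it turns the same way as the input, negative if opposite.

+6922.2069 rpm (same as input, |ω| = 6922.2069 rpm)

Stage 1 [92T→77T]: ω = 2182.0000×92/77 = 2607.0649 rpm, dir flips to −; running = −2607.0649
Stage 2 [77T→29T]: ω = 2607.0649×77/29 = 6922.2069 rpm, dir flips to +; running = +6922.2069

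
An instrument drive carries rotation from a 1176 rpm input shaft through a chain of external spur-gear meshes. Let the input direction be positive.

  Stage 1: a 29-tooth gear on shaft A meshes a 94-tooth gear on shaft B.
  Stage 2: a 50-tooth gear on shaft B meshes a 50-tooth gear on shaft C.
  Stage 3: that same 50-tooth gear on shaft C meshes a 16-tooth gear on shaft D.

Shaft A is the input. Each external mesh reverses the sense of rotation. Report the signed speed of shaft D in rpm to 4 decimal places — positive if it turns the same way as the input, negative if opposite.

Stage 1 [29T→94T]: ω = 1176.0000×29/94 = 362.8085 rpm, dir flips to −; running = −362.8085
Stage 2 [50T→50T]: ω = 362.8085×50/50 = 362.8085 rpm, dir flips to +; running = +362.8085
Stage 3 [50T→16T]: ω = 362.8085×50/16 = 1133.7766 rpm, dir flips to −; running = −1133.7766

-1133.7766 rpm (opposite to input, |ω| = 1133.7766 rpm)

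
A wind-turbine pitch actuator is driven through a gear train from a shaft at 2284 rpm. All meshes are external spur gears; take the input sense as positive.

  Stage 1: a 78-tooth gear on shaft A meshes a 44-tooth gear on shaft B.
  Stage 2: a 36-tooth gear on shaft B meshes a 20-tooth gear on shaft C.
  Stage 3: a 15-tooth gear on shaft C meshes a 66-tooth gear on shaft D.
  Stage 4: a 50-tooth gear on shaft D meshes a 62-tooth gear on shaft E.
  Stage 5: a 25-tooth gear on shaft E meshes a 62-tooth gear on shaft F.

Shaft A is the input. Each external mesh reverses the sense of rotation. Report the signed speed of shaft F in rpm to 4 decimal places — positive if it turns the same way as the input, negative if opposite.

-538.6225 rpm (opposite to input, |ω| = 538.6225 rpm)

Stage 1 [78T→44T]: ω = 2284.0000×78/44 = 4048.9091 rpm, dir flips to −; running = −4048.9091
Stage 2 [36T→20T]: ω = 4048.9091×36/20 = 7288.0364 rpm, dir flips to +; running = +7288.0364
Stage 3 [15T→66T]: ω = 7288.0364×15/66 = 1656.3719 rpm, dir flips to −; running = −1656.3719
Stage 4 [50T→62T]: ω = 1656.3719×50/62 = 1335.7838 rpm, dir flips to +; running = +1335.7838
Stage 5 [25T→62T]: ω = 1335.7838×25/62 = 538.6225 rpm, dir flips to −; running = −538.6225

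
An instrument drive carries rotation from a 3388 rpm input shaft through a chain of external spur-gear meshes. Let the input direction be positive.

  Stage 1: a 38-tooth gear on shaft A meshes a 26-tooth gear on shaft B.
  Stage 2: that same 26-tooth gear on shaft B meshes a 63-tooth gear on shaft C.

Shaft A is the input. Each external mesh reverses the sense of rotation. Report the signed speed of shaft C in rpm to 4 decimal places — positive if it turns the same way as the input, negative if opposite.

+2043.5556 rpm (same as input, |ω| = 2043.5556 rpm)

Stage 1 [38T→26T]: ω = 3388.0000×38/26 = 4951.6923 rpm, dir flips to −; running = −4951.6923
Stage 2 [26T→63T]: ω = 4951.6923×26/63 = 2043.5556 rpm, dir flips to +; running = +2043.5556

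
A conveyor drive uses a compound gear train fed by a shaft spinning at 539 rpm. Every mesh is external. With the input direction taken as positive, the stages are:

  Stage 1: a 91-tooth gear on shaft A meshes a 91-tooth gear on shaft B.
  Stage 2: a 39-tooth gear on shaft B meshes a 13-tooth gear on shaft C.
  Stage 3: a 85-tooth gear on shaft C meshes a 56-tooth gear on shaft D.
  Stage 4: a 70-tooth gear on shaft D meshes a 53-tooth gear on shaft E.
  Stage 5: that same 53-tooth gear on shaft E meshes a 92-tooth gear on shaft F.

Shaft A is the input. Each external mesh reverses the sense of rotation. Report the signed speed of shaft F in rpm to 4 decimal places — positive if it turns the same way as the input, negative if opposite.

Stage 1 [91T→91T]: ω = 539.0000×91/91 = 539.0000 rpm, dir flips to −; running = −539.0000
Stage 2 [39T→13T]: ω = 539.0000×39/13 = 1617.0000 rpm, dir flips to +; running = +1617.0000
Stage 3 [85T→56T]: ω = 1617.0000×85/56 = 2454.3750 rpm, dir flips to −; running = −2454.3750
Stage 4 [70T→53T]: ω = 2454.3750×70/53 = 3241.6274 rpm, dir flips to +; running = +3241.6274
Stage 5 [53T→92T]: ω = 3241.6274×53/92 = 1867.4592 rpm, dir flips to −; running = −1867.4592

-1867.4592 rpm (opposite to input, |ω| = 1867.4592 rpm)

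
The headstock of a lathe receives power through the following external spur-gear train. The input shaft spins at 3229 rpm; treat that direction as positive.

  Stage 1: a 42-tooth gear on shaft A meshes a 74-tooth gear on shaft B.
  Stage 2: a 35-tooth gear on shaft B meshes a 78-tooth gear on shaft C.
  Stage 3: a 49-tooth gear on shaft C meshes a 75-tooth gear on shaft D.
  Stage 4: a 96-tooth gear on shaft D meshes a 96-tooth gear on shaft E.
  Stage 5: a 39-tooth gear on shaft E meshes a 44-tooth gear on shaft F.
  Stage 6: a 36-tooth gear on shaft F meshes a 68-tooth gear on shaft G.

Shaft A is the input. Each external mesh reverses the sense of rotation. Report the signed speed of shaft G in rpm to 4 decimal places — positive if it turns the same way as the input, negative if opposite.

+252.1154 rpm (same as input, |ω| = 252.1154 rpm)

Stage 1 [42T→74T]: ω = 3229.0000×42/74 = 1832.6757 rpm, dir flips to −; running = −1832.6757
Stage 2 [35T→78T]: ω = 1832.6757×35/78 = 822.3545 rpm, dir flips to +; running = +822.3545
Stage 3 [49T→75T]: ω = 822.3545×49/75 = 537.2716 rpm, dir flips to −; running = −537.2716
Stage 4 [96T→96T]: ω = 537.2716×96/96 = 537.2716 rpm, dir flips to +; running = +537.2716
Stage 5 [39T→44T]: ω = 537.2716×39/44 = 476.2180 rpm, dir flips to −; running = −476.2180
Stage 6 [36T→68T]: ω = 476.2180×36/68 = 252.1154 rpm, dir flips to +; running = +252.1154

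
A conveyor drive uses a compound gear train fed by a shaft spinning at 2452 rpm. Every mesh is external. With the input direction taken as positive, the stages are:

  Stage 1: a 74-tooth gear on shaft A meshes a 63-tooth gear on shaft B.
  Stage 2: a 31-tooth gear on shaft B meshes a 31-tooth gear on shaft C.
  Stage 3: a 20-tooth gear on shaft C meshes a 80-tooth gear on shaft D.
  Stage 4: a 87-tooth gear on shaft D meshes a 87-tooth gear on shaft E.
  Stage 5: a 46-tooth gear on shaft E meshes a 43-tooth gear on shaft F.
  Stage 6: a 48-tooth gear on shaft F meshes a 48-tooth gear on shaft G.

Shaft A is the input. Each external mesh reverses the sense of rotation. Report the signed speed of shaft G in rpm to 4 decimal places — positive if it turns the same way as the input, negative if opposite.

Stage 1 [74T→63T]: ω = 2452.0000×74/63 = 2880.1270 rpm, dir flips to −; running = −2880.1270
Stage 2 [31T→31T]: ω = 2880.1270×31/31 = 2880.1270 rpm, dir flips to +; running = +2880.1270
Stage 3 [20T→80T]: ω = 2880.1270×20/80 = 720.0317 rpm, dir flips to −; running = −720.0317
Stage 4 [87T→87T]: ω = 720.0317×87/87 = 720.0317 rpm, dir flips to +; running = +720.0317
Stage 5 [46T→43T]: ω = 720.0317×46/43 = 770.2665 rpm, dir flips to −; running = −770.2665
Stage 6 [48T→48T]: ω = 770.2665×48/48 = 770.2665 rpm, dir flips to +; running = +770.2665

+770.2665 rpm (same as input, |ω| = 770.2665 rpm)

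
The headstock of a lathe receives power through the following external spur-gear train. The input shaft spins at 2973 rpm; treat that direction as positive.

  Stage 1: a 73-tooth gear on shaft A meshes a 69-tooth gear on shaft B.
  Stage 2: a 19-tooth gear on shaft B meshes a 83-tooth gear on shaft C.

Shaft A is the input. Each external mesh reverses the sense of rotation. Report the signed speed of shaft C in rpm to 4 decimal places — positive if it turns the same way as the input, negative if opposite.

+720.0194 rpm (same as input, |ω| = 720.0194 rpm)

Stage 1 [73T→69T]: ω = 2973.0000×73/69 = 3145.3478 rpm, dir flips to −; running = −3145.3478
Stage 2 [19T→83T]: ω = 3145.3478×19/83 = 720.0194 rpm, dir flips to +; running = +720.0194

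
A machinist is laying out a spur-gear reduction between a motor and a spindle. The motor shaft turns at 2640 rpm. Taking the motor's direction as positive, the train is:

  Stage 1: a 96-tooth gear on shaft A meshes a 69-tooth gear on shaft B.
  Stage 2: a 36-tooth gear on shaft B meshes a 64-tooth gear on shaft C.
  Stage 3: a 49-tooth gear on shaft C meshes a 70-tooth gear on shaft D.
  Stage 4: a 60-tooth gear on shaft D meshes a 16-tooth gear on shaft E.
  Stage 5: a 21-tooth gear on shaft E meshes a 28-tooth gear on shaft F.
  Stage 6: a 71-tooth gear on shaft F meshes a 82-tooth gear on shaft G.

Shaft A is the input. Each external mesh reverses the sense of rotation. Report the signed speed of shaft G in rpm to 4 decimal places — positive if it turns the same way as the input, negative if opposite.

Stage 1 [96T→69T]: ω = 2640.0000×96/69 = 3673.0435 rpm, dir flips to −; running = −3673.0435
Stage 2 [36T→64T]: ω = 3673.0435×36/64 = 2066.0870 rpm, dir flips to +; running = +2066.0870
Stage 3 [49T→70T]: ω = 2066.0870×49/70 = 1446.2609 rpm, dir flips to −; running = −1446.2609
Stage 4 [60T→16T]: ω = 1446.2609×60/16 = 5423.4783 rpm, dir flips to +; running = +5423.4783
Stage 5 [21T→28T]: ω = 5423.4783×21/28 = 4067.6087 rpm, dir flips to −; running = −4067.6087
Stage 6 [71T→82T]: ω = 4067.6087×71/82 = 3521.9539 rpm, dir flips to +; running = +3521.9539

+3521.9539 rpm (same as input, |ω| = 3521.9539 rpm)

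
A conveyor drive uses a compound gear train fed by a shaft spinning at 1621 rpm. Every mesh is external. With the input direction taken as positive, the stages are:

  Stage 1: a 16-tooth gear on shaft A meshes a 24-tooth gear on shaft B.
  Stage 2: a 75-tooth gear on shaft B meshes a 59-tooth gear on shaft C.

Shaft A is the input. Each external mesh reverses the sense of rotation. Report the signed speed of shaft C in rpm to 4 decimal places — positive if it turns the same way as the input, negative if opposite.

Stage 1 [16T→24T]: ω = 1621.0000×16/24 = 1080.6667 rpm, dir flips to −; running = −1080.6667
Stage 2 [75T→59T]: ω = 1080.6667×75/59 = 1373.7288 rpm, dir flips to +; running = +1373.7288

+1373.7288 rpm (same as input, |ω| = 1373.7288 rpm)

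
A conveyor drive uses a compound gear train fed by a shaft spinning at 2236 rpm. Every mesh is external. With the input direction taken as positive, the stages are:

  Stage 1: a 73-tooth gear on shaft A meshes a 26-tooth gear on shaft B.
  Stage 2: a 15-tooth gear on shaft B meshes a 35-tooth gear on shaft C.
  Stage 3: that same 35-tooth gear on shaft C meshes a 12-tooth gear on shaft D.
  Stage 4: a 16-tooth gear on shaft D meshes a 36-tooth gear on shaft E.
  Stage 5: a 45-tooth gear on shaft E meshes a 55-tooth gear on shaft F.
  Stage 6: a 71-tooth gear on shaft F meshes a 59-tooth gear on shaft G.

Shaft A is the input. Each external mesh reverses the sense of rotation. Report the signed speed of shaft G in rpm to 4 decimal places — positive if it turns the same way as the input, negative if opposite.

+3434.0370 rpm (same as input, |ω| = 3434.0370 rpm)

Stage 1 [73T→26T]: ω = 2236.0000×73/26 = 6278.0000 rpm, dir flips to −; running = −6278.0000
Stage 2 [15T→35T]: ω = 6278.0000×15/35 = 2690.5714 rpm, dir flips to +; running = +2690.5714
Stage 3 [35T→12T]: ω = 2690.5714×35/12 = 7847.5000 rpm, dir flips to −; running = −7847.5000
Stage 4 [16T→36T]: ω = 7847.5000×16/36 = 3487.7778 rpm, dir flips to +; running = +3487.7778
Stage 5 [45T→55T]: ω = 3487.7778×45/55 = 2853.6364 rpm, dir flips to −; running = −2853.6364
Stage 6 [71T→59T]: ω = 2853.6364×71/59 = 3434.0370 rpm, dir flips to +; running = +3434.0370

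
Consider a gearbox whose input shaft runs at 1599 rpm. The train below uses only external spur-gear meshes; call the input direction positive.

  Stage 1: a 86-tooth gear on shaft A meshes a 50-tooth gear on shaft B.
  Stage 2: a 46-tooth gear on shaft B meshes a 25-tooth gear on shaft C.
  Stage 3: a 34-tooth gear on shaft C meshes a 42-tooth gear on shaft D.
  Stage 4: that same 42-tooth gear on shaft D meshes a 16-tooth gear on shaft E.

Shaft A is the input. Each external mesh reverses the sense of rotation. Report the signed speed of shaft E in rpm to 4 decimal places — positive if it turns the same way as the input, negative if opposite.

+10753.5948 rpm (same as input, |ω| = 10753.5948 rpm)

Stage 1 [86T→50T]: ω = 1599.0000×86/50 = 2750.2800 rpm, dir flips to −; running = −2750.2800
Stage 2 [46T→25T]: ω = 2750.2800×46/25 = 5060.5152 rpm, dir flips to +; running = +5060.5152
Stage 3 [34T→42T]: ω = 5060.5152×34/42 = 4096.6075 rpm, dir flips to −; running = −4096.6075
Stage 4 [42T→16T]: ω = 4096.6075×42/16 = 10753.5948 rpm, dir flips to +; running = +10753.5948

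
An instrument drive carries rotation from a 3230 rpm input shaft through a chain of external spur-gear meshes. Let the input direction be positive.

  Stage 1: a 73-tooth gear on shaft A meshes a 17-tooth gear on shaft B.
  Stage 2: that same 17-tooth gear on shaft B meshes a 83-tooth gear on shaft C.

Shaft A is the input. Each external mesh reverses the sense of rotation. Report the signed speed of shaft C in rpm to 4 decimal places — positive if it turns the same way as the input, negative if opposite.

Stage 1 [73T→17T]: ω = 3230.0000×73/17 = 13870.0000 rpm, dir flips to −; running = −13870.0000
Stage 2 [17T→83T]: ω = 13870.0000×17/83 = 2840.8434 rpm, dir flips to +; running = +2840.8434

+2840.8434 rpm (same as input, |ω| = 2840.8434 rpm)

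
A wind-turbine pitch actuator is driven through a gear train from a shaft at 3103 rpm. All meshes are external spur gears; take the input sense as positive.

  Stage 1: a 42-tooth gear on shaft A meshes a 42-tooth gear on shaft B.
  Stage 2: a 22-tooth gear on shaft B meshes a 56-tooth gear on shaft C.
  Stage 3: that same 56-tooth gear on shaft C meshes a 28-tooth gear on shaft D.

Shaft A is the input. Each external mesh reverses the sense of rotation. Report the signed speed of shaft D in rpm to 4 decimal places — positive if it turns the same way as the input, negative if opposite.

Stage 1 [42T→42T]: ω = 3103.0000×42/42 = 3103.0000 rpm, dir flips to −; running = −3103.0000
Stage 2 [22T→56T]: ω = 3103.0000×22/56 = 1219.0357 rpm, dir flips to +; running = +1219.0357
Stage 3 [56T→28T]: ω = 1219.0357×56/28 = 2438.0714 rpm, dir flips to −; running = −2438.0714

-2438.0714 rpm (opposite to input, |ω| = 2438.0714 rpm)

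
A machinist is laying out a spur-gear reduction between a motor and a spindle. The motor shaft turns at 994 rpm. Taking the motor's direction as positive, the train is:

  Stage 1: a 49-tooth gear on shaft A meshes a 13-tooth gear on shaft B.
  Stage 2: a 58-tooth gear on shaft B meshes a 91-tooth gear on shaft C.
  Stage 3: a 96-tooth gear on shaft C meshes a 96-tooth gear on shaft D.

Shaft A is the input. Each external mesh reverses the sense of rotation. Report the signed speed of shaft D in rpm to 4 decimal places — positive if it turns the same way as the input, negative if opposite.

-2387.9527 rpm (opposite to input, |ω| = 2387.9527 rpm)

Stage 1 [49T→13T]: ω = 994.0000×49/13 = 3746.6154 rpm, dir flips to −; running = −3746.6154
Stage 2 [58T→91T]: ω = 3746.6154×58/91 = 2387.9527 rpm, dir flips to +; running = +2387.9527
Stage 3 [96T→96T]: ω = 2387.9527×96/96 = 2387.9527 rpm, dir flips to −; running = −2387.9527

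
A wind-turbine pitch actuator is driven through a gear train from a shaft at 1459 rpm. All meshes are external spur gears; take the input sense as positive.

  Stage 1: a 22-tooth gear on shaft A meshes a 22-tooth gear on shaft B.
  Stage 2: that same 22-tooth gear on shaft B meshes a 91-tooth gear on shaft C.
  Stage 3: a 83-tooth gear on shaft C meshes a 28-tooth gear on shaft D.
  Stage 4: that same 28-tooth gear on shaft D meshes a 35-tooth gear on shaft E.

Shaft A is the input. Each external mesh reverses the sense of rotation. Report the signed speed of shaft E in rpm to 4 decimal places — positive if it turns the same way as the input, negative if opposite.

Stage 1 [22T→22T]: ω = 1459.0000×22/22 = 1459.0000 rpm, dir flips to −; running = −1459.0000
Stage 2 [22T→91T]: ω = 1459.0000×22/91 = 352.7253 rpm, dir flips to +; running = +352.7253
Stage 3 [83T→28T]: ω = 352.7253×83/28 = 1045.5785 rpm, dir flips to −; running = −1045.5785
Stage 4 [28T→35T]: ω = 1045.5785×28/35 = 836.4628 rpm, dir flips to +; running = +836.4628

+836.4628 rpm (same as input, |ω| = 836.4628 rpm)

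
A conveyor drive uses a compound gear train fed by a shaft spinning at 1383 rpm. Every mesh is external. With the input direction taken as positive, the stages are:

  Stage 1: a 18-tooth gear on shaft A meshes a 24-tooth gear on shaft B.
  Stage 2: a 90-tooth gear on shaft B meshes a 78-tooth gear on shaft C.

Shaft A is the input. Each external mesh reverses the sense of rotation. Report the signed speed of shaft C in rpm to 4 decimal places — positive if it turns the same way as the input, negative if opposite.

Stage 1 [18T→24T]: ω = 1383.0000×18/24 = 1037.2500 rpm, dir flips to −; running = −1037.2500
Stage 2 [90T→78T]: ω = 1037.2500×90/78 = 1196.8269 rpm, dir flips to +; running = +1196.8269

+1196.8269 rpm (same as input, |ω| = 1196.8269 rpm)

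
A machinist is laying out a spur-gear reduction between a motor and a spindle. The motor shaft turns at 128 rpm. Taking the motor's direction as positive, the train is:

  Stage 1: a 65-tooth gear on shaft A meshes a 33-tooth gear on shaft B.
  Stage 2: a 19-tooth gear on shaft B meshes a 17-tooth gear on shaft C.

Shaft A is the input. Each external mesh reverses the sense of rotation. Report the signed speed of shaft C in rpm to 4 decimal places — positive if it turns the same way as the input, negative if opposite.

Stage 1 [65T→33T]: ω = 128.0000×65/33 = 252.1212 rpm, dir flips to −; running = −252.1212
Stage 2 [19T→17T]: ω = 252.1212×19/17 = 281.7825 rpm, dir flips to +; running = +281.7825

+281.7825 rpm (same as input, |ω| = 281.7825 rpm)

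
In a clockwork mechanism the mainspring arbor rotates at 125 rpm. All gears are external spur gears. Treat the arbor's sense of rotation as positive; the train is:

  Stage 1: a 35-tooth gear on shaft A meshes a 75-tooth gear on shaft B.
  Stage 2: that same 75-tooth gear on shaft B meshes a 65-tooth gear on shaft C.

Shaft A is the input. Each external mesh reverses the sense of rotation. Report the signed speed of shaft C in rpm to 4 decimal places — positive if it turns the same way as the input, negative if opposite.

Stage 1 [35T→75T]: ω = 125.0000×35/75 = 58.3333 rpm, dir flips to −; running = −58.3333
Stage 2 [75T→65T]: ω = 58.3333×75/65 = 67.3077 rpm, dir flips to +; running = +67.3077

+67.3077 rpm (same as input, |ω| = 67.3077 rpm)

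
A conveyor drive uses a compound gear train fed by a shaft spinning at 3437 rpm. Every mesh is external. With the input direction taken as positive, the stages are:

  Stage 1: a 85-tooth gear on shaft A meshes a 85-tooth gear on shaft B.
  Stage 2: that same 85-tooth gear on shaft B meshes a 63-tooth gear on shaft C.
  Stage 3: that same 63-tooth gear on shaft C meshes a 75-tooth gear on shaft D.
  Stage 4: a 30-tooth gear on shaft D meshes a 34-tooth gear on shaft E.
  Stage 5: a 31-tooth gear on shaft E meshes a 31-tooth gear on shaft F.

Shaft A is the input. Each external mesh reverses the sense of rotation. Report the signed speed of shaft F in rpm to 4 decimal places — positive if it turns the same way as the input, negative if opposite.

-3437.0000 rpm (opposite to input, |ω| = 3437.0000 rpm)

Stage 1 [85T→85T]: ω = 3437.0000×85/85 = 3437.0000 rpm, dir flips to −; running = −3437.0000
Stage 2 [85T→63T]: ω = 3437.0000×85/63 = 4637.2222 rpm, dir flips to +; running = +4637.2222
Stage 3 [63T→75T]: ω = 4637.2222×63/75 = 3895.2667 rpm, dir flips to −; running = −3895.2667
Stage 4 [30T→34T]: ω = 3895.2667×30/34 = 3437.0000 rpm, dir flips to +; running = +3437.0000
Stage 5 [31T→31T]: ω = 3437.0000×31/31 = 3437.0000 rpm, dir flips to −; running = −3437.0000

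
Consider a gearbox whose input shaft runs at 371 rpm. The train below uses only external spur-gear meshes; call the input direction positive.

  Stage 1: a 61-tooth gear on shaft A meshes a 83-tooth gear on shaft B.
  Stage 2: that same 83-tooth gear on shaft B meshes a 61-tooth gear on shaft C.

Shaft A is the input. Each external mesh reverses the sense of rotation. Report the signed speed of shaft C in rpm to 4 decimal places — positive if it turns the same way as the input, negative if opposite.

+371.0000 rpm (same as input, |ω| = 371.0000 rpm)

Stage 1 [61T→83T]: ω = 371.0000×61/83 = 272.6627 rpm, dir flips to −; running = −272.6627
Stage 2 [83T→61T]: ω = 272.6627×83/61 = 371.0000 rpm, dir flips to +; running = +371.0000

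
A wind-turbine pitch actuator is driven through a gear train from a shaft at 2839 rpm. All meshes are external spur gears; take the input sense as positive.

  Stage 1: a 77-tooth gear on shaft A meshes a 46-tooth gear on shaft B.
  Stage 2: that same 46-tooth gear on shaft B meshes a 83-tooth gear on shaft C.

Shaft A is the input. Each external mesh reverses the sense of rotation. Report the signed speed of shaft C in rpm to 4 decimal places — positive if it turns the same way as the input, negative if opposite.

+2633.7711 rpm (same as input, |ω| = 2633.7711 rpm)

Stage 1 [77T→46T]: ω = 2839.0000×77/46 = 4752.2391 rpm, dir flips to −; running = −4752.2391
Stage 2 [46T→83T]: ω = 4752.2391×46/83 = 2633.7711 rpm, dir flips to +; running = +2633.7711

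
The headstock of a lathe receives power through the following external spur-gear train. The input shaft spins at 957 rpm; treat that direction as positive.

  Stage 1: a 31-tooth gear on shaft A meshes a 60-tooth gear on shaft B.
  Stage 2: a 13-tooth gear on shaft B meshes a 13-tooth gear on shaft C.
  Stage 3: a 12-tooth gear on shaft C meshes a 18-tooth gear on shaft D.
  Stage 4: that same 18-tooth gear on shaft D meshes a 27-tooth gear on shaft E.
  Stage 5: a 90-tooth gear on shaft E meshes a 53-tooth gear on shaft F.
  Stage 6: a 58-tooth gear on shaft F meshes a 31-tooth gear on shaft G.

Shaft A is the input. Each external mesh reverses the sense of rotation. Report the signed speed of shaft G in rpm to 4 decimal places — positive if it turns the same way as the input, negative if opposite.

Stage 1 [31T→60T]: ω = 957.0000×31/60 = 494.4500 rpm, dir flips to −; running = −494.4500
Stage 2 [13T→13T]: ω = 494.4500×13/13 = 494.4500 rpm, dir flips to +; running = +494.4500
Stage 3 [12T→18T]: ω = 494.4500×12/18 = 329.6333 rpm, dir flips to −; running = −329.6333
Stage 4 [18T→27T]: ω = 329.6333×18/27 = 219.7556 rpm, dir flips to +; running = +219.7556
Stage 5 [90T→53T]: ω = 219.7556×90/53 = 373.1698 rpm, dir flips to −; running = −373.1698
Stage 6 [58T→31T]: ω = 373.1698×58/31 = 698.1887 rpm, dir flips to +; running = +698.1887

+698.1887 rpm (same as input, |ω| = 698.1887 rpm)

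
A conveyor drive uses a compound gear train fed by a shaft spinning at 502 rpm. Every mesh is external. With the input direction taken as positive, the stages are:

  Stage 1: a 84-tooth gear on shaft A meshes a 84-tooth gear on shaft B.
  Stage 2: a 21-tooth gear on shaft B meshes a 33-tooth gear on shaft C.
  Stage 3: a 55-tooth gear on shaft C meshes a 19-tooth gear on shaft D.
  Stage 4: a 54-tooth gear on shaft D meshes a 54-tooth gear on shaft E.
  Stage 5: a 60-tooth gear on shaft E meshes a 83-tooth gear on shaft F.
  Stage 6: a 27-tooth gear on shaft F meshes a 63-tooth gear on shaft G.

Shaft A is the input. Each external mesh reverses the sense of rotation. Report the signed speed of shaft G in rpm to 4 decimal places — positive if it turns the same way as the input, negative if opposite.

+286.4933 rpm (same as input, |ω| = 286.4933 rpm)

Stage 1 [84T→84T]: ω = 502.0000×84/84 = 502.0000 rpm, dir flips to −; running = −502.0000
Stage 2 [21T→33T]: ω = 502.0000×21/33 = 319.4545 rpm, dir flips to +; running = +319.4545
Stage 3 [55T→19T]: ω = 319.4545×55/19 = 924.7368 rpm, dir flips to −; running = −924.7368
Stage 4 [54T→54T]: ω = 924.7368×54/54 = 924.7368 rpm, dir flips to +; running = +924.7368
Stage 5 [60T→83T]: ω = 924.7368×60/83 = 668.4845 rpm, dir flips to −; running = −668.4845
Stage 6 [27T→63T]: ω = 668.4845×27/63 = 286.4933 rpm, dir flips to +; running = +286.4933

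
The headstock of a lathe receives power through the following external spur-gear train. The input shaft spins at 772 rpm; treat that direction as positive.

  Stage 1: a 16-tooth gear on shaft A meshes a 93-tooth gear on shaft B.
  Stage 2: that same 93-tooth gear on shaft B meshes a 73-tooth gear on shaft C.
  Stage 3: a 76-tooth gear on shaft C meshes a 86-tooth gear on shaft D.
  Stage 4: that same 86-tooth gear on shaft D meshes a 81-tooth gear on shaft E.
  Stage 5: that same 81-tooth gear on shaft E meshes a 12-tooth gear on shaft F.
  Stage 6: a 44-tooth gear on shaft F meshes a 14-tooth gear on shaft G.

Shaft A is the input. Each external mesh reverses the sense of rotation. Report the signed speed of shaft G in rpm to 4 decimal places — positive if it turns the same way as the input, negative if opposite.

+3367.9948 rpm (same as input, |ω| = 3367.9948 rpm)

Stage 1 [16T→93T]: ω = 772.0000×16/93 = 132.8172 rpm, dir flips to −; running = −132.8172
Stage 2 [93T→73T]: ω = 132.8172×93/73 = 169.2055 rpm, dir flips to +; running = +169.2055
Stage 3 [76T→86T]: ω = 169.2055×76/86 = 149.5304 rpm, dir flips to −; running = −149.5304
Stage 4 [86T→81T]: ω = 149.5304×86/81 = 158.7607 rpm, dir flips to +; running = +158.7607
Stage 5 [81T→12T]: ω = 158.7607×81/12 = 1071.6347 rpm, dir flips to −; running = −1071.6347
Stage 6 [44T→14T]: ω = 1071.6347×44/14 = 3367.9948 rpm, dir flips to +; running = +3367.9948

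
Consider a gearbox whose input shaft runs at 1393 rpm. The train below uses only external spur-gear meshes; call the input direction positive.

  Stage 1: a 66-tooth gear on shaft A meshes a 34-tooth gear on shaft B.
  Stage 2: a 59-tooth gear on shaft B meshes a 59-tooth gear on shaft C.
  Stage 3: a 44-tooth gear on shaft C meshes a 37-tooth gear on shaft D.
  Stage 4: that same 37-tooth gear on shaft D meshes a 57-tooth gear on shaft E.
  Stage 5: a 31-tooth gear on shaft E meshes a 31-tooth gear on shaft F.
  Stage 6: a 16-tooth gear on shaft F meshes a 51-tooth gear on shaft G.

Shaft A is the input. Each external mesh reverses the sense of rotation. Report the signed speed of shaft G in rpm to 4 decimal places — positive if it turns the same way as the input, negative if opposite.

+654.8529 rpm (same as input, |ω| = 654.8529 rpm)

Stage 1 [66T→34T]: ω = 1393.0000×66/34 = 2704.0588 rpm, dir flips to −; running = −2704.0588
Stage 2 [59T→59T]: ω = 2704.0588×59/59 = 2704.0588 rpm, dir flips to +; running = +2704.0588
Stage 3 [44T→37T]: ω = 2704.0588×44/37 = 3215.6375 rpm, dir flips to −; running = −3215.6375
Stage 4 [37T→57T]: ω = 3215.6375×37/57 = 2087.3437 rpm, dir flips to +; running = +2087.3437
Stage 5 [31T→31T]: ω = 2087.3437×31/31 = 2087.3437 rpm, dir flips to −; running = −2087.3437
Stage 6 [16T→51T]: ω = 2087.3437×16/51 = 654.8529 rpm, dir flips to +; running = +654.8529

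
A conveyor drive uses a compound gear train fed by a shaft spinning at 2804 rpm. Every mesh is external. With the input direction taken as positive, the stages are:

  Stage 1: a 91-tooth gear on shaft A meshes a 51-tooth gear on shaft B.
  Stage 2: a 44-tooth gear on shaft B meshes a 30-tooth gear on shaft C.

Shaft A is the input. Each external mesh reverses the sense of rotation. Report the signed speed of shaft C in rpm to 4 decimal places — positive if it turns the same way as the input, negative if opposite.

Stage 1 [91T→51T]: ω = 2804.0000×91/51 = 5003.2157 rpm, dir flips to −; running = −5003.2157
Stage 2 [44T→30T]: ω = 5003.2157×44/30 = 7338.0497 rpm, dir flips to +; running = +7338.0497

+7338.0497 rpm (same as input, |ω| = 7338.0497 rpm)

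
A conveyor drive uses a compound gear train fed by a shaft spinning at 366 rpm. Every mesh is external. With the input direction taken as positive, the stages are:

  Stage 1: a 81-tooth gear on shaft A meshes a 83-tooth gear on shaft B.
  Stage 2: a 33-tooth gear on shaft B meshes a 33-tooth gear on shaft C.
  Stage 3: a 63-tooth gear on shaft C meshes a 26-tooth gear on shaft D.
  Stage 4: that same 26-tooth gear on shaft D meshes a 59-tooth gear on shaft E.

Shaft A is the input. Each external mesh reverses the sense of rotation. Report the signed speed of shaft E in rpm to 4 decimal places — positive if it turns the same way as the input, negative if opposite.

+381.3964 rpm (same as input, |ω| = 381.3964 rpm)

Stage 1 [81T→83T]: ω = 366.0000×81/83 = 357.1807 rpm, dir flips to −; running = −357.1807
Stage 2 [33T→33T]: ω = 357.1807×33/33 = 357.1807 rpm, dir flips to +; running = +357.1807
Stage 3 [63T→26T]: ω = 357.1807×63/26 = 865.4764 rpm, dir flips to −; running = −865.4764
Stage 4 [26T→59T]: ω = 865.4764×26/59 = 381.3964 rpm, dir flips to +; running = +381.3964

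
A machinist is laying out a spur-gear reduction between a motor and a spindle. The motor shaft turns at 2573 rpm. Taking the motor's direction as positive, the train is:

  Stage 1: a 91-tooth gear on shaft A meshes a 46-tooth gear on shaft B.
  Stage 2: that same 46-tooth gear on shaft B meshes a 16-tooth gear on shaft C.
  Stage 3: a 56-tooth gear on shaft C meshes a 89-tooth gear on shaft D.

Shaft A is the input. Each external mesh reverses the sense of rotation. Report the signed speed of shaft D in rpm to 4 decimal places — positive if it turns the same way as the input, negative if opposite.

Stage 1 [91T→46T]: ω = 2573.0000×91/46 = 5090.0652 rpm, dir flips to −; running = −5090.0652
Stage 2 [46T→16T]: ω = 5090.0652×46/16 = 14633.9375 rpm, dir flips to +; running = +14633.9375
Stage 3 [56T→89T]: ω = 14633.9375×56/89 = 9207.8708 rpm, dir flips to −; running = −9207.8708

-9207.8708 rpm (opposite to input, |ω| = 9207.8708 rpm)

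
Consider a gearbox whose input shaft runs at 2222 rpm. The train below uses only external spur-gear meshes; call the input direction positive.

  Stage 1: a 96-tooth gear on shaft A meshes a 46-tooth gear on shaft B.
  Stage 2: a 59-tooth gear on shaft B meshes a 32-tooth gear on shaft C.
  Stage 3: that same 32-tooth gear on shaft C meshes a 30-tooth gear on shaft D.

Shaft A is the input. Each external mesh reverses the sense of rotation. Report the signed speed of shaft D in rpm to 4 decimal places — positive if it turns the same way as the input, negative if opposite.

-9119.8609 rpm (opposite to input, |ω| = 9119.8609 rpm)

Stage 1 [96T→46T]: ω = 2222.0000×96/46 = 4637.2174 rpm, dir flips to −; running = −4637.2174
Stage 2 [59T→32T]: ω = 4637.2174×59/32 = 8549.8696 rpm, dir flips to +; running = +8549.8696
Stage 3 [32T→30T]: ω = 8549.8696×32/30 = 9119.8609 rpm, dir flips to −; running = −9119.8609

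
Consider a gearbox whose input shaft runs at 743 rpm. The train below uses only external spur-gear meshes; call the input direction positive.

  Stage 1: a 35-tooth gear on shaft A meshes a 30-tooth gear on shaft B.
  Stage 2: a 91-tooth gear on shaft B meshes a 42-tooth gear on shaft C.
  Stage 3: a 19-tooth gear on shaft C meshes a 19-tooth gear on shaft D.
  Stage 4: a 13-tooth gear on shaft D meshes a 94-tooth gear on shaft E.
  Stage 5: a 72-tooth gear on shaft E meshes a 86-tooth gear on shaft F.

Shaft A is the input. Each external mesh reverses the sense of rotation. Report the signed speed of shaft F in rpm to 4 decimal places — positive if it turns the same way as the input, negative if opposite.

Stage 1 [35T→30T]: ω = 743.0000×35/30 = 866.8333 rpm, dir flips to −; running = −866.8333
Stage 2 [91T→42T]: ω = 866.8333×91/42 = 1878.1389 rpm, dir flips to +; running = +1878.1389
Stage 3 [19T→19T]: ω = 1878.1389×19/19 = 1878.1389 rpm, dir flips to −; running = −1878.1389
Stage 4 [13T→94T]: ω = 1878.1389×13/94 = 259.7426 rpm, dir flips to +; running = +259.7426
Stage 5 [72T→86T]: ω = 259.7426×72/86 = 217.4589 rpm, dir flips to −; running = −217.4589

-217.4589 rpm (opposite to input, |ω| = 217.4589 rpm)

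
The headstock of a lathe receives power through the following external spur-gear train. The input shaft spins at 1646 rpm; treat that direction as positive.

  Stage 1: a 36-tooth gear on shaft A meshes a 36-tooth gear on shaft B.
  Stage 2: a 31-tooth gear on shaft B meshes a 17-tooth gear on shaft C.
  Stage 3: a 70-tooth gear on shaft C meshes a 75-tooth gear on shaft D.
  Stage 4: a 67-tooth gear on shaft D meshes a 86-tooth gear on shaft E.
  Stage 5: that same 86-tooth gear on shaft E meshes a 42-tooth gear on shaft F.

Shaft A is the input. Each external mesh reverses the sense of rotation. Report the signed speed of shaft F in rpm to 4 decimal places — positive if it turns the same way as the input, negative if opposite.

Stage 1 [36T→36T]: ω = 1646.0000×36/36 = 1646.0000 rpm, dir flips to −; running = −1646.0000
Stage 2 [31T→17T]: ω = 1646.0000×31/17 = 3001.5294 rpm, dir flips to +; running = +3001.5294
Stage 3 [70T→75T]: ω = 3001.5294×70/75 = 2801.4275 rpm, dir flips to −; running = −2801.4275
Stage 4 [67T→86T]: ω = 2801.4275×67/86 = 2182.5074 rpm, dir flips to +; running = +2182.5074
Stage 5 [86T→42T]: ω = 2182.5074×86/42 = 4468.9438 rpm, dir flips to −; running = −4468.9438

-4468.9438 rpm (opposite to input, |ω| = 4468.9438 rpm)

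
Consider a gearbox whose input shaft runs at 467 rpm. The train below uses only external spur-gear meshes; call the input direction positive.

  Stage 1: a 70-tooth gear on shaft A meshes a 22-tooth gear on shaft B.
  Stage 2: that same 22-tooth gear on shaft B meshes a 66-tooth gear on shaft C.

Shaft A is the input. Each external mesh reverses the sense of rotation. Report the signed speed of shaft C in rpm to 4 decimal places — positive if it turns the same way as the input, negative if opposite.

+495.3030 rpm (same as input, |ω| = 495.3030 rpm)

Stage 1 [70T→22T]: ω = 467.0000×70/22 = 1485.9091 rpm, dir flips to −; running = −1485.9091
Stage 2 [22T→66T]: ω = 1485.9091×22/66 = 495.3030 rpm, dir flips to +; running = +495.3030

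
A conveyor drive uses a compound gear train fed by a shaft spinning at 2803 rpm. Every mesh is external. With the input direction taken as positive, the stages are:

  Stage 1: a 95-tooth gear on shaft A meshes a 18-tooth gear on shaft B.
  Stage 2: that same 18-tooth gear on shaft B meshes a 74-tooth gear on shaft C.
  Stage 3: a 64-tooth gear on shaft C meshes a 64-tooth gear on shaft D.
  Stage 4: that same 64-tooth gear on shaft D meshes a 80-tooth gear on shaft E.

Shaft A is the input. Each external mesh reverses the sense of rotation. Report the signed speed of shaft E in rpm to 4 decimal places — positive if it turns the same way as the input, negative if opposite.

Stage 1 [95T→18T]: ω = 2803.0000×95/18 = 14793.6111 rpm, dir flips to −; running = −14793.6111
Stage 2 [18T→74T]: ω = 14793.6111×18/74 = 3598.4459 rpm, dir flips to +; running = +3598.4459
Stage 3 [64T→64T]: ω = 3598.4459×64/64 = 3598.4459 rpm, dir flips to −; running = −3598.4459
Stage 4 [64T→80T]: ω = 3598.4459×64/80 = 2878.7568 rpm, dir flips to +; running = +2878.7568

+2878.7568 rpm (same as input, |ω| = 2878.7568 rpm)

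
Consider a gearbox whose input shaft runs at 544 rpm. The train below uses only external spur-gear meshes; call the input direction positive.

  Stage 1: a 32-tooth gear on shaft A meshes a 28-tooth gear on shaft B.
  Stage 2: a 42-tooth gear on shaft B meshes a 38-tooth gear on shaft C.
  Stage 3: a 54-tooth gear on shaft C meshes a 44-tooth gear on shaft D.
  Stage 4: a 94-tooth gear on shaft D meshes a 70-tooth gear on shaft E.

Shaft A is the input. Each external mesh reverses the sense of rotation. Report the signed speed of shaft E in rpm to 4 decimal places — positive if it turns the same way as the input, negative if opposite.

Stage 1 [32T→28T]: ω = 544.0000×32/28 = 621.7143 rpm, dir flips to −; running = −621.7143
Stage 2 [42T→38T]: ω = 621.7143×42/38 = 687.1579 rpm, dir flips to +; running = +687.1579
Stage 3 [54T→44T]: ω = 687.1579×54/44 = 843.3301 rpm, dir flips to −; running = −843.3301
Stage 4 [94T→70T]: ω = 843.3301×94/70 = 1132.4719 rpm, dir flips to +; running = +1132.4719

+1132.4719 rpm (same as input, |ω| = 1132.4719 rpm)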